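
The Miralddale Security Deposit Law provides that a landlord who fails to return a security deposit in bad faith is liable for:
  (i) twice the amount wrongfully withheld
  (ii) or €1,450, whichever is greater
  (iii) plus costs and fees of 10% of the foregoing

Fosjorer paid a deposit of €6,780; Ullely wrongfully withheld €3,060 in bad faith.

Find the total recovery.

Recovery: €6,732

Doubled: 2 × €3,060 = €6,120
Minimum €1,450: €6,120 meets the minimum, no increase.
Costs and fees: 10% of €6,120 = €612
Total recovery: €6,120 + €612 = €6,732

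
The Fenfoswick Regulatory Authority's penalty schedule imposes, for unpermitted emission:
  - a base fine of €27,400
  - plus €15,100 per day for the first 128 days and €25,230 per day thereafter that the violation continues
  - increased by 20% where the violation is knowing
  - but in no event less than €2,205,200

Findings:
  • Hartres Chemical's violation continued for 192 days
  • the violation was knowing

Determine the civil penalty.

First 128 days: 128 × €15,100 = €1,932,800
Remaining days: (192 − 128) × €25,230 = €1,614,720
Per-day component: €1,932,800 + €1,614,720 = €3,547,520
Base plus per-day: €27,400 + €3,547,520 = €3,574,920
Enhancement: 20% of €3,574,920 = €714,984
Enhanced fine: €3,574,920 + €714,984 = €4,289,904
Minimum €2,205,200: €4,289,904 meets the minimum, no increase.

€4,289,904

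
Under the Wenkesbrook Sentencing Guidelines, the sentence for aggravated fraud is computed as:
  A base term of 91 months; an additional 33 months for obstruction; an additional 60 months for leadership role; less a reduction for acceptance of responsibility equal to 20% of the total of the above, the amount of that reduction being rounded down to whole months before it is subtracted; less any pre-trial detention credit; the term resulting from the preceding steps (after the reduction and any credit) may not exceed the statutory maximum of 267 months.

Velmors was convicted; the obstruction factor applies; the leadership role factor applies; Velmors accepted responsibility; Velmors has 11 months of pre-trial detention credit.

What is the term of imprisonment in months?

137 months

Obstruction enhancement: +33 months
Leadership role enhancement: +60 months
Adjusted term: 91 months + 33 months + 60 months = 184 months
Acceptance of responsibility reduction: 20% of 184 months = 36 months (rounded down)
After reduction: 184 − 36 = 148 months
Less pre-trial detention credit: 148 months − 11 months = 137 months
Cap at 267 months: 137 months is within the cap, no reduction.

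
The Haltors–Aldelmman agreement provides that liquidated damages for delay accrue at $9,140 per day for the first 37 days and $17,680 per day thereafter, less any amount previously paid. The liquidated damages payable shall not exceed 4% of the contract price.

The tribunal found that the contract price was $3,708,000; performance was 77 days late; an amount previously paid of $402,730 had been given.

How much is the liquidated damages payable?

First 37 days: 37 × $9,140 = $338,180
Remaining days: (77 − 37) × $17,680 = $707,200
Accrued per-day damages: $338,180 + $707,200 = $1,045,380
Less amount previously paid: $1,045,380 − $402,730 = $642,650
Cap: 4% of $3,708,000 = $148,320
Cap at $148,320: $642,650 exceeds the cap → $148,320

$148,320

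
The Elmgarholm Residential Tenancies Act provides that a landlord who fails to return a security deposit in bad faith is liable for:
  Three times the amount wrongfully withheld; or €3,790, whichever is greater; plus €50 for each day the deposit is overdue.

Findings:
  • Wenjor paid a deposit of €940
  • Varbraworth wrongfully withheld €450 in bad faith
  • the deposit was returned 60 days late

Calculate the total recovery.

Recovery: €6,790

Trebled: 3 × €450 = €1,350
Minimum €3,790: €1,350 is below the minimum → €3,790
Late-return penalty: 60 × €50 = €3,000
Damages plus late penalty: €3,790 + €3,000 = €6,790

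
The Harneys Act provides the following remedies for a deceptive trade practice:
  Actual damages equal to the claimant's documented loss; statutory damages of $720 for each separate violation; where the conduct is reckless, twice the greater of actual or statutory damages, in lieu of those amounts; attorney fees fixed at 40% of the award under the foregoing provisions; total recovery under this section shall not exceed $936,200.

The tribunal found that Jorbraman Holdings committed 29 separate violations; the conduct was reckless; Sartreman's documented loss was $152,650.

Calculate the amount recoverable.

$427,420

Statutory damages: 29 × $720 = $20,880
Greater of actual damages ($152,650) or statutory damages ($20,880): $152,650
Doubled: 2 × $152,650 = $305,300
Attorney fees: 40% of $305,300 = $122,120
Total before cap: $305,300 + $122,120 = $427,420
Cap at $936,200: $427,420 is within the cap, no reduction.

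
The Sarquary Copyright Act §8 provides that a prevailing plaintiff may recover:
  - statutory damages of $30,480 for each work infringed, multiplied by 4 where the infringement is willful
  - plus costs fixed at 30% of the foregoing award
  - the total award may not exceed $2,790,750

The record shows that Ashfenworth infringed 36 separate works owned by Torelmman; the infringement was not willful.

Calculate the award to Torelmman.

Statutory damages: 36 × $30,480 = $1,097,280
Infringement not willful: no ×4 enhancement.
Costs: 30% of $1,097,280 = $329,184
Award plus costs: $1,097,280 + $329,184 = $1,426,464
Cap at $2,790,750: $1,426,464 is within the cap, no reduction.

$1,426,464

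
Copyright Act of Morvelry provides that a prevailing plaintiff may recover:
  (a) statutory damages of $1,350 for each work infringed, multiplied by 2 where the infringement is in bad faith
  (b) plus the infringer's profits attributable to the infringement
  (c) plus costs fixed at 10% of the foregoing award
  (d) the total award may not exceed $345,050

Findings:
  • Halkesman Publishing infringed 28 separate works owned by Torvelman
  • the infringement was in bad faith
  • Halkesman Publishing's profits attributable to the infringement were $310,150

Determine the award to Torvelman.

Statutory damages: 28 × $1,350 = $37,800
Doubled: 2 × $37,800 = $75,600
Combined award: $75,600 + $310,150 = $385,750
Costs: 10% of $385,750 = $38,575
Award plus costs: $385,750 + $38,575 = $424,325
Cap at $345,050: $424,325 exceeds the cap → $345,050

$345,050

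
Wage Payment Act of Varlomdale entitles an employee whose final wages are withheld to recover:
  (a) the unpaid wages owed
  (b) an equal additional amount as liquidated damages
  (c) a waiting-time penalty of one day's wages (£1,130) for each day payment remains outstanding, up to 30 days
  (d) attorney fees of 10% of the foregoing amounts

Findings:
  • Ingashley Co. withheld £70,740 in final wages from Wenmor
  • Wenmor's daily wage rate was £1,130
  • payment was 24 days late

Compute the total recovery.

£185,460

Liquidated damages (equal amount): £70,740
Penalty days: min(24, 30) = 24
Waiting-time penalty: 24 × £1,130 = £27,120
Subtotal: £70,740 + £70,740 + £27,120 = £168,600
Attorney fees: 10% of £168,600 = £16,860
Total award: £168,600 + £16,860 = £185,460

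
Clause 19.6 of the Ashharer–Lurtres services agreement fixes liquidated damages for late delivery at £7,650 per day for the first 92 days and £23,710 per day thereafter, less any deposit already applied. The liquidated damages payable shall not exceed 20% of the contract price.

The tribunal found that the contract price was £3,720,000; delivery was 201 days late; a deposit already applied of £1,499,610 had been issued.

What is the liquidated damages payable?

First 92 days: 92 × £7,650 = £703,800
Remaining days: (201 − 92) × £23,710 = £2,584,390
Accrued per-day damages: £703,800 + £2,584,390 = £3,288,190
Less deposit already applied: £3,288,190 − £1,499,610 = £1,788,580
Cap: 20% of £3,720,000 = £744,000
Cap at £744,000: £1,788,580 exceeds the cap → £744,000

Liquidated damages: £744,000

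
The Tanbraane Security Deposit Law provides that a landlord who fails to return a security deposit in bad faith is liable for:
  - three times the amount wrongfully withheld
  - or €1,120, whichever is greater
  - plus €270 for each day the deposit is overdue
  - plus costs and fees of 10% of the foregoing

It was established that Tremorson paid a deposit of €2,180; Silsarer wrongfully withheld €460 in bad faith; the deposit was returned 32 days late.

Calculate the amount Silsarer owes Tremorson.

Trebled: 3 × €460 = €1,380
Minimum €1,120: €1,380 meets the minimum, no increase.
Late-return penalty: 32 × €270 = €8,640
Damages plus late penalty: €1,380 + €8,640 = €10,020
Costs and fees: 10% of €10,020 = €1,002
Total recovery: €10,020 + €1,002 = €11,022

€11,022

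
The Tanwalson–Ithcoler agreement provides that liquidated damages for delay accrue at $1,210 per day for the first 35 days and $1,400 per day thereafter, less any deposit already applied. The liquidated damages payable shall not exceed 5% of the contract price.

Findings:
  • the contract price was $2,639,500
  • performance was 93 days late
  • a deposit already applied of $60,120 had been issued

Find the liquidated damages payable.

First 35 days: 35 × $1,210 = $42,350
Remaining days: (93 − 35) × $1,400 = $81,200
Accrued per-day damages: $42,350 + $81,200 = $123,550
Less deposit already applied: $123,550 − $60,120 = $63,430
Cap: 5% of $2,639,500 = $131,975
Cap at $131,975: $63,430 is within the cap, no reduction.

$63,430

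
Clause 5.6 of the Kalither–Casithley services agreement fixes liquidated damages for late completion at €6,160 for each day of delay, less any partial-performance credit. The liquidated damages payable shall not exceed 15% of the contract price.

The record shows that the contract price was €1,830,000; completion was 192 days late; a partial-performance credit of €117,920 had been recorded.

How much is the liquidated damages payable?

Liquidated damages: €274,500

Per-day damages: 192 × €6,160 = €1,182,720
Less partial-performance credit: €1,182,720 − €117,920 = €1,064,800
Cap: 15% of €1,830,000 = €274,500
Cap at €274,500: €1,064,800 exceeds the cap → €274,500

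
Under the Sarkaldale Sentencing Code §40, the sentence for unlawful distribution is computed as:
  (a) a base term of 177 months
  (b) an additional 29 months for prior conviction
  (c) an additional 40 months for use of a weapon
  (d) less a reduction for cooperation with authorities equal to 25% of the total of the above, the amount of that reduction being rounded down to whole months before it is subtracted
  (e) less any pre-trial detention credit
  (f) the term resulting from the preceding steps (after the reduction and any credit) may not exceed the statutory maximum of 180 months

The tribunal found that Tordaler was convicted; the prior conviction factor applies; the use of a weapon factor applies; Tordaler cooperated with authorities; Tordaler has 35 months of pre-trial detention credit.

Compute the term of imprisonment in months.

150 months

Prior conviction enhancement: +29 months
Use of a weapon enhancement: +40 months
Adjusted term: 177 months + 29 months + 40 months = 246 months
Cooperation with authorities reduction: 25% of 246 months = 61 months (rounded down)
After reduction: 246 − 61 = 185 months
Less pre-trial detention credit: 185 months − 35 months = 150 months
Cap at 180 months: 150 months is within the cap, no reduction.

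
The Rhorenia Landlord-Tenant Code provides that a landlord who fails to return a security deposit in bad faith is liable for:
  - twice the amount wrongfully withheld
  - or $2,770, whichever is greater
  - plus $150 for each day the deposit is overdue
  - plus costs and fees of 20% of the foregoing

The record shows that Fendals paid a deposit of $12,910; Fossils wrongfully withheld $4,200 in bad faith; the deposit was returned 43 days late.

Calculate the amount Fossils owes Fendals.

Doubled: 2 × $4,200 = $8,400
Minimum $2,770: $8,400 meets the minimum, no increase.
Late-return penalty: 43 × $150 = $6,450
Damages plus late penalty: $8,400 + $6,450 = $14,850
Costs and fees: 20% of $14,850 = $2,970
Total recovery: $14,850 + $2,970 = $17,820

$17,820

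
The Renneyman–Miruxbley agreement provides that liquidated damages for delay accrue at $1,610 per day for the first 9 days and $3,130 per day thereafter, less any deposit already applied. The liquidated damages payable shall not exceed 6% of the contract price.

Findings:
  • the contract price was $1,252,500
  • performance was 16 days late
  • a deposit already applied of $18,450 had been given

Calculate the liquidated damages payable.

$17,950

First 9 days: 9 × $1,610 = $14,490
Remaining days: (16 − 9) × $3,130 = $21,910
Accrued per-day damages: $14,490 + $21,910 = $36,400
Less deposit already applied: $36,400 − $18,450 = $17,950
Cap: 6% of $1,252,500 = $75,150
Cap at $75,150: $17,950 is within the cap, no reduction.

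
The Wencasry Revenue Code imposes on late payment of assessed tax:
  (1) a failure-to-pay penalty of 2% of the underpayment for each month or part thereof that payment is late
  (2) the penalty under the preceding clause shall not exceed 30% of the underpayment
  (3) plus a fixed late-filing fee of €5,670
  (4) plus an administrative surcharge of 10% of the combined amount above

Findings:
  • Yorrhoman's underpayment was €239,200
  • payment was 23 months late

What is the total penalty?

Accrued rate: 2% × 23 = 46%, capped at 30% → 30%
Failure-to-pay penalty: 30% of €239,200 = €71,760
Penalty before surcharge: €71,760 + €5,670 = €77,430
Administrative surcharge: 10% of €77,430 = €7,743
Total penalty: €77,430 + €7,743 = €85,173

€85,173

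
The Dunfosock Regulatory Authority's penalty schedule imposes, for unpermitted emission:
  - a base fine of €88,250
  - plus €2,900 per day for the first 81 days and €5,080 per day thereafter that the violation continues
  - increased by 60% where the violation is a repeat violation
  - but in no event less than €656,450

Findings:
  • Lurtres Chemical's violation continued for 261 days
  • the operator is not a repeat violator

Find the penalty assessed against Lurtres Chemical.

First 81 days: 81 × €2,900 = €234,900
Remaining days: (261 − 81) × €5,080 = €914,400
Per-day component: €234,900 + €914,400 = €1,149,300
Base plus per-day: €88,250 + €1,149,300 = €1,237,550
The operator is not a repeat violator: no 60% increase.
Minimum €656,450: €1,237,550 meets the minimum, no increase.

€1,237,550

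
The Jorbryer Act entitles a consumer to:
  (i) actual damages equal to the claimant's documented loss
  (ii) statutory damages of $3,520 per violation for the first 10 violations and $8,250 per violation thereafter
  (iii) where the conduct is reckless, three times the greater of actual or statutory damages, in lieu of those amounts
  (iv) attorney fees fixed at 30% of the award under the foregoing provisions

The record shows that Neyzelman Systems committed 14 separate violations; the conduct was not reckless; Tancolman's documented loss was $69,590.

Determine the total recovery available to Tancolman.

First 10 violations: 10 × $3,520 = $35,200
Remaining violations: (14 − 10) × $8,250 = $33,000
Statutory damages: $35,200 + $33,000 = $68,200
Conduct not reckless: the in-lieu enhancement does not apply.
Actual plus statutory damages: $69,590 + $68,200 = $137,790
Attorney fees: 30% of $137,790 = $41,337
Total recovery: $137,790 + $41,337 = $179,127

$179,127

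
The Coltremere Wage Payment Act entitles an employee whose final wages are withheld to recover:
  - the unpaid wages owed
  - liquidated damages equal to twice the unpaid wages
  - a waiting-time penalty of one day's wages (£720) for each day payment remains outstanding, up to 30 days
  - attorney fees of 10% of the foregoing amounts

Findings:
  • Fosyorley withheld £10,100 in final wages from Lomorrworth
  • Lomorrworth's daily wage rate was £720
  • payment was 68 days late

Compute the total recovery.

£57,090

Doubled: 2 × £10,100 = £20,200
Penalty days: min(68, 30) = 30
Waiting-time penalty: 30 × £720 = £21,600
Subtotal: £10,100 + £20,200 + £21,600 = £51,900
Attorney fees: 10% of £51,900 = £5,190
Total award: £51,900 + £5,190 = £57,090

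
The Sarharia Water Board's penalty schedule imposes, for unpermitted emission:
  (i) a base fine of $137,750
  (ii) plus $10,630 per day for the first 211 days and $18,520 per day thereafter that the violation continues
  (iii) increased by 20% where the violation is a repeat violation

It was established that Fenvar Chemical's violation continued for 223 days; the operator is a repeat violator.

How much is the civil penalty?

Civil penalty: $3,123,504

First 211 days: 211 × $10,630 = $2,242,930
Remaining days: (223 − 211) × $18,520 = $222,240
Per-day component: $2,242,930 + $222,240 = $2,465,170
Base plus per-day: $137,750 + $2,465,170 = $2,602,920
Enhancement: 20% of $2,602,920 = $520,584
Enhanced fine: $2,602,920 + $520,584 = $3,123,504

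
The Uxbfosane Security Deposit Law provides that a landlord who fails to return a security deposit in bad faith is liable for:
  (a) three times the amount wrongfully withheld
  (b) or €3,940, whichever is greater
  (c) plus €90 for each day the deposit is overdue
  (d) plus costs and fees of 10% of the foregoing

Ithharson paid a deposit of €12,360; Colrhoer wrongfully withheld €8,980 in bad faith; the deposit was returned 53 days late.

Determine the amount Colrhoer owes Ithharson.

Trebled: 3 × €8,980 = €26,940
Minimum €3,940: €26,940 meets the minimum, no increase.
Late-return penalty: 53 × €90 = €4,770
Damages plus late penalty: €26,940 + €4,770 = €31,710
Costs and fees: 10% of €31,710 = €3,171
Total recovery: €31,710 + €3,171 = €34,881

€34,881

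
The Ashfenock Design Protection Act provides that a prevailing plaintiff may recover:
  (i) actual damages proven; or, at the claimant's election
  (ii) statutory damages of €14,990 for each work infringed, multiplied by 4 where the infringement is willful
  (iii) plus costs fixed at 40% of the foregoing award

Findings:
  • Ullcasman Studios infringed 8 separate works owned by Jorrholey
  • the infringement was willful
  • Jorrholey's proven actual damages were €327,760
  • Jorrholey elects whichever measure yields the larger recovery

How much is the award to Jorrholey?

Statutory damages: 8 × €14,990 = €119,920
Multiplied by 4: 4 × €119,920 = €479,680
Greater of actual damages (€327,760) or enhanced statutory damages (€479,680): €479,680
Costs: 40% of €479,680 = €191,872
Award plus costs: €479,680 + €191,872 = €671,552

Award: €671,552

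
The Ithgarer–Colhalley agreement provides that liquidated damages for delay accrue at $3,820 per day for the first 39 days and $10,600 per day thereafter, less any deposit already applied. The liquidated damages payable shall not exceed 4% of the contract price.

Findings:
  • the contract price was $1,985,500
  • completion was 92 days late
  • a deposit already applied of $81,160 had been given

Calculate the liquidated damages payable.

$79,420

First 39 days: 39 × $3,820 = $148,980
Remaining days: (92 − 39) × $10,600 = $561,800
Accrued per-day damages: $148,980 + $561,800 = $710,780
Less deposit already applied: $710,780 − $81,160 = $629,620
Cap: 4% of $1,985,500 = $79,420
Cap at $79,420: $629,620 exceeds the cap → $79,420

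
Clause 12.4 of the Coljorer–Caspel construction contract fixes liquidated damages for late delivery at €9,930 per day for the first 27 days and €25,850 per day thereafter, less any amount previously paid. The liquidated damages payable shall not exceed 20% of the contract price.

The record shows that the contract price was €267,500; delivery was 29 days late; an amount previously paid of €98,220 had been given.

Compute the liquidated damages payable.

First 27 days: 27 × €9,930 = €268,110
Remaining days: (29 − 27) × €25,850 = €51,700
Accrued per-day damages: €268,110 + €51,700 = €319,810
Less amount previously paid: €319,810 − €98,220 = €221,590
Cap: 20% of €267,500 = €53,500
Cap at €53,500: €221,590 exceeds the cap → €53,500

€53,500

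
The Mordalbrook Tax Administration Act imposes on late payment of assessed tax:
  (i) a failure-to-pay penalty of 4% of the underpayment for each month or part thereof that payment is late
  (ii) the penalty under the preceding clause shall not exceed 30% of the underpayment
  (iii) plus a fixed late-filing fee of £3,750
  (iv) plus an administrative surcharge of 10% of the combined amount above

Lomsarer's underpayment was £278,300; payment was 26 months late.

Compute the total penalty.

Accrued rate: 4% × 26 = 104%, capped at 30% → 30%
Failure-to-pay penalty: 30% of £278,300 = £83,490
Penalty before surcharge: £83,490 + £3,750 = £87,240
Administrative surcharge: 10% of £87,240 = £8,724
Total penalty: £87,240 + £8,724 = £95,964

£95,964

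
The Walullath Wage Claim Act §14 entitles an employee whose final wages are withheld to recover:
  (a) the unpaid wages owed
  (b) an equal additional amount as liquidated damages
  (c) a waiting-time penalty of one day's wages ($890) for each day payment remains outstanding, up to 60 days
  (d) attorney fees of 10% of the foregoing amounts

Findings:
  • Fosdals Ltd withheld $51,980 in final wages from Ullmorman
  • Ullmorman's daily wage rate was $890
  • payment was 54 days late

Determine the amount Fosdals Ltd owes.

Liquidated damages (equal amount): $51,980
Penalty days: min(54, 60) = 54
Waiting-time penalty: 54 × $890 = $48,060
Subtotal: $51,980 + $51,980 + $48,060 = $152,020
Attorney fees: 10% of $152,020 = $15,202
Total award: $152,020 + $15,202 = $167,222

$167,222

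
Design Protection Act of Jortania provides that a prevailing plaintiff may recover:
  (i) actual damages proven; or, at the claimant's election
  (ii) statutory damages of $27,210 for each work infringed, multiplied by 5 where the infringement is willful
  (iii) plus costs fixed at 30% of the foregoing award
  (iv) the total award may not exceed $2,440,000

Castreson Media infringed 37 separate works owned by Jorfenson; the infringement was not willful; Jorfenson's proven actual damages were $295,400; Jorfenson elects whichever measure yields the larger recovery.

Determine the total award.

Statutory damages: 37 × $27,210 = $1,006,770
Infringement not willful: no ×5 enhancement.
Greater of actual damages ($295,400) or statutory damages ($1,006,770): $1,006,770
Costs: 30% of $1,006,770 = $302,031
Award plus costs: $1,006,770 + $302,031 = $1,308,801
Cap at $2,440,000: $1,308,801 is within the cap, no reduction.

$1,308,801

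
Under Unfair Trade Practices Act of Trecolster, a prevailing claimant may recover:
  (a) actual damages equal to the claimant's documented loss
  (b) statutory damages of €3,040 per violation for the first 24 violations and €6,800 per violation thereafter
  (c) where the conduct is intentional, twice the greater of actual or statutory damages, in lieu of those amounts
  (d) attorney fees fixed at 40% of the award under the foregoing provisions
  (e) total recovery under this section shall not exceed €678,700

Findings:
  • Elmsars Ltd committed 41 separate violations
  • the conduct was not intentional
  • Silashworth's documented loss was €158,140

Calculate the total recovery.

Total recovery: €485,380

First 24 violations: 24 × €3,040 = €72,960
Remaining violations: (41 − 24) × €6,800 = €115,600
Statutory damages: €72,960 + €115,600 = €188,560
Conduct not intentional: the in-lieu enhancement does not apply.
Actual plus statutory damages: €158,140 + €188,560 = €346,700
Attorney fees: 40% of €346,700 = €138,680
Total before cap: €346,700 + €138,680 = €485,380
Cap at €678,700: €485,380 is within the cap, no reduction.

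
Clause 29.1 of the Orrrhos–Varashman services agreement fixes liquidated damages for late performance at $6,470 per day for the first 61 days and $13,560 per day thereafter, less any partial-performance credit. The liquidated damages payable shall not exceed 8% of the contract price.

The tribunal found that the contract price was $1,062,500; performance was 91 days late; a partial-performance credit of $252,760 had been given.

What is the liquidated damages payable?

First 61 days: 61 × $6,470 = $394,670
Remaining days: (91 − 61) × $13,560 = $406,800
Accrued per-day damages: $394,670 + $406,800 = $801,470
Less partial-performance credit: $801,470 − $252,760 = $548,710
Cap: 8% of $1,062,500 = $85,000
Cap at $85,000: $548,710 exceeds the cap → $85,000

Liquidated damages: $85,000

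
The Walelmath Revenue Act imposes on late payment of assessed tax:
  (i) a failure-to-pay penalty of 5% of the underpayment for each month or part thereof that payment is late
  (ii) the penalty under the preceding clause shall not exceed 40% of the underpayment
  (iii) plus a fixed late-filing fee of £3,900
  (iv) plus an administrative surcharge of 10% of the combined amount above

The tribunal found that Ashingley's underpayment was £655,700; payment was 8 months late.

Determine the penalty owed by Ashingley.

Accrued rate: 5% × 8 = 40%, capped at 40% → 40%
Failure-to-pay penalty: 40% of £655,700 = £262,280
Penalty before surcharge: £262,280 + £3,900 = £266,180
Administrative surcharge: 10% of £266,180 = £26,618
Total penalty: £266,180 + £26,618 = £292,798

£292,798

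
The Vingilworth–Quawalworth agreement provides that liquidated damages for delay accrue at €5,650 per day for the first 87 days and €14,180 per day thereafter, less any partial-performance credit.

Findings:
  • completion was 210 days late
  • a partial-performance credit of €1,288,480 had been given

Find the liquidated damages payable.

€947,210

First 87 days: 87 × €5,650 = €491,550
Remaining days: (210 − 87) × €14,180 = €1,744,140
Accrued per-day damages: €491,550 + €1,744,140 = €2,235,690
Less partial-performance credit: €2,235,690 − €1,288,480 = €947,210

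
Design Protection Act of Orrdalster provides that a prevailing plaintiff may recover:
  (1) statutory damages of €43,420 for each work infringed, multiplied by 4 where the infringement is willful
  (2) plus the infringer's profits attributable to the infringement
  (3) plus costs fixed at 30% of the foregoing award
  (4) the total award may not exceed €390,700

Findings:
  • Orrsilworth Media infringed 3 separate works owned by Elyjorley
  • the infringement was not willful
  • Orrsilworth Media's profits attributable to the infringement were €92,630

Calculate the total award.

€289,757

Statutory damages: 3 × €43,420 = €130,260
Infringement not willful: no ×4 enhancement.
Combined award: €130,260 + €92,630 = €222,890
Costs: 30% of €222,890 = €66,867
Award plus costs: €222,890 + €66,867 = €289,757
Cap at €390,700: €289,757 is within the cap, no reduction.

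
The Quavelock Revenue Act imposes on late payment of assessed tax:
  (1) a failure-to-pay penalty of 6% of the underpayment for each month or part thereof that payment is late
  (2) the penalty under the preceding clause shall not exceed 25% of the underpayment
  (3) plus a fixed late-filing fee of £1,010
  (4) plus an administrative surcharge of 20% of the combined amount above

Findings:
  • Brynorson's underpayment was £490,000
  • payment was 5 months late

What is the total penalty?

Accrued rate: 6% × 5 = 30%, capped at 25% → 25%
Failure-to-pay penalty: 25% of £490,000 = £122,500
Penalty before surcharge: £122,500 + £1,010 = £123,510
Administrative surcharge: 20% of £123,510 = £24,702
Total penalty: £123,510 + £24,702 = £148,212

£148,212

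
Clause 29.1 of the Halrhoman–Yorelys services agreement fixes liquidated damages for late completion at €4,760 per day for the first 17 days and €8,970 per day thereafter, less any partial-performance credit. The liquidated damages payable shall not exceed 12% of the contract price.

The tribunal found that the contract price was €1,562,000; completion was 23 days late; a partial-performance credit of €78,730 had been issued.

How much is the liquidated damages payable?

€56,010

First 17 days: 17 × €4,760 = €80,920
Remaining days: (23 − 17) × €8,970 = €53,820
Accrued per-day damages: €80,920 + €53,820 = €134,740
Less partial-performance credit: €134,740 − €78,730 = €56,010
Cap: 12% of €1,562,000 = €187,440
Cap at €187,440: €56,010 is within the cap, no reduction.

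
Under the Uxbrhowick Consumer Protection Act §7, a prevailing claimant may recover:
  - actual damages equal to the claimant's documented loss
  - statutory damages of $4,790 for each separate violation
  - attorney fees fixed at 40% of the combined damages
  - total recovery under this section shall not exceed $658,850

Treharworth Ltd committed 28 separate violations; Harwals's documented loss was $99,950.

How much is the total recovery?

Statutory damages: 28 × $4,790 = $134,120
Combined damages: $99,950 + $134,120 = $234,070
Attorney fees: 40% of $234,070 = $93,628
Total before cap: $234,070 + $93,628 = $327,698
Cap at $658,850: $327,698 is within the cap, no reduction.

$327,698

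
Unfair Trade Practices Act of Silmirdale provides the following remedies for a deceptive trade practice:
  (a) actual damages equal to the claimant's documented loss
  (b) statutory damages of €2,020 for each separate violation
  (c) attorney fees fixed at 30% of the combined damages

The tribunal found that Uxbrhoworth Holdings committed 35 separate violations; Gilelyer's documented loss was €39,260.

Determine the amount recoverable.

€142,948

Statutory damages: 35 × €2,020 = €70,700
Combined damages: €39,260 + €70,700 = €109,960
Attorney fees: 30% of €109,960 = €32,988
Total recovery: €109,960 + €32,988 = €142,948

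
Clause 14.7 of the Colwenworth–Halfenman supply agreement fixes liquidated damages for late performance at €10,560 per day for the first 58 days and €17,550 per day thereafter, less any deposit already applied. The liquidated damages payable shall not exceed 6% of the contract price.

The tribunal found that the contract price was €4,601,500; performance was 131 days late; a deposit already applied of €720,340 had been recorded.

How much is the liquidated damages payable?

€276,090

First 58 days: 58 × €10,560 = €612,480
Remaining days: (131 − 58) × €17,550 = €1,281,150
Accrued per-day damages: €612,480 + €1,281,150 = €1,893,630
Less deposit already applied: €1,893,630 − €720,340 = €1,173,290
Cap: 6% of €4,601,500 = €276,090
Cap at €276,090: €1,173,290 exceeds the cap → €276,090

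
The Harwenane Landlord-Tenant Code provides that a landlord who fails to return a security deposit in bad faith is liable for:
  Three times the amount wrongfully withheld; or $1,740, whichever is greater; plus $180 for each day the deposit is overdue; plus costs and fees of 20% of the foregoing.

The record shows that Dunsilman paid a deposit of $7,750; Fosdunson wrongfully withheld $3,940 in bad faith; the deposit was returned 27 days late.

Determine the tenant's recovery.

Trebled: 3 × $3,940 = $11,820
Minimum $1,740: $11,820 meets the minimum, no increase.
Late-return penalty: 27 × $180 = $4,860
Damages plus late penalty: $11,820 + $4,860 = $16,680
Costs and fees: 20% of $16,680 = $3,336
Total recovery: $16,680 + $3,336 = $20,016

$20,016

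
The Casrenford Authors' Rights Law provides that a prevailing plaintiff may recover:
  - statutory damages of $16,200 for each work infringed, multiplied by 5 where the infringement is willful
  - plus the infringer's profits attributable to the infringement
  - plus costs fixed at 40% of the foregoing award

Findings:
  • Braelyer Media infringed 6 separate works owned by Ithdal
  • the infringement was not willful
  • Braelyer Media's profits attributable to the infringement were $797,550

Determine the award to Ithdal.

$1,252,650

Statutory damages: 6 × $16,200 = $97,200
Infringement not willful: no ×5 enhancement.
Combined award: $97,200 + $797,550 = $894,750
Costs: 40% of $894,750 = $357,900
Award plus costs: $894,750 + $357,900 = $1,252,650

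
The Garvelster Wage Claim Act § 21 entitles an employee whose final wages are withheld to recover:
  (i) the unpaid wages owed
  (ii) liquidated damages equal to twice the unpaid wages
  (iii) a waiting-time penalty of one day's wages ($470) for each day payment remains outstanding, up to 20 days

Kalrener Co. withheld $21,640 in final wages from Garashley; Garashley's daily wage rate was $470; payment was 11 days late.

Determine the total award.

$70,090

Doubled: 2 × $21,640 = $43,280
Penalty days: min(11, 20) = 11
Waiting-time penalty: 11 × $470 = $5,170
Total award: $21,640 + $43,280 + $5,170 = $70,090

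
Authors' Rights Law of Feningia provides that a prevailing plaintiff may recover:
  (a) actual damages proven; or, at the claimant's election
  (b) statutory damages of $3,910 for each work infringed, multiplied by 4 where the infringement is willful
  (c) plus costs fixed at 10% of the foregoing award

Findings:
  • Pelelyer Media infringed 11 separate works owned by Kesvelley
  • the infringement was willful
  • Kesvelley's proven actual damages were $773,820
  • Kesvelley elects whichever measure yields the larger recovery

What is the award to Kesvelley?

$851,202

Statutory damages: 11 × $3,910 = $43,010
Multiplied by 4: 4 × $43,010 = $172,040
Greater of actual damages ($773,820) or enhanced statutory damages ($172,040): $773,820
Costs: 10% of $773,820 = $77,382
Award plus costs: $773,820 + $77,382 = $851,202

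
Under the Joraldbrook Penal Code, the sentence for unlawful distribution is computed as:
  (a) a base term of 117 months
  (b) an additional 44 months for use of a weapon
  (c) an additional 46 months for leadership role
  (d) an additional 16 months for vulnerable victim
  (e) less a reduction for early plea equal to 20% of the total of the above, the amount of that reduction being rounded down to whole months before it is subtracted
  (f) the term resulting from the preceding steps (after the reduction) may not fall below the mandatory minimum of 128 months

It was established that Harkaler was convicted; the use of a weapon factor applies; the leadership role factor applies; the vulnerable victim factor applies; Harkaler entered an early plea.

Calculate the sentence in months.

179 months

Use of a weapon enhancement: +44 months
Leadership role enhancement: +46 months
Vulnerable victim enhancement: +16 months
Adjusted term: 117 months + 44 months + 46 months + 16 months = 223 months
Early plea reduction: 20% of 223 months = 44 months (rounded down)
After reduction: 223 − 44 = 179 months
Minimum 128 months: 179 months meets the minimum, no increase.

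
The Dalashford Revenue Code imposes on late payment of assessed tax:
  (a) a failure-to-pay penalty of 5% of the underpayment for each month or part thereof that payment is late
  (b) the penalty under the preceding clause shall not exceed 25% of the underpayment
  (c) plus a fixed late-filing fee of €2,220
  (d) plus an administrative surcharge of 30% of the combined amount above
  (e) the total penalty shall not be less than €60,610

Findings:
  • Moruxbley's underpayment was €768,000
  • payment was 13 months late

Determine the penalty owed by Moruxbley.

Accrued rate: 5% × 13 = 65%, capped at 25% → 25%
Failure-to-pay penalty: 25% of €768,000 = €192,000
Penalty before surcharge: €192,000 + €2,220 = €194,220
Administrative surcharge: 30% of €194,220 = €58,266
Total penalty: €194,220 + €58,266 = €252,486
Minimum €60,610: €252,486 meets the minimum, no increase.

€252,486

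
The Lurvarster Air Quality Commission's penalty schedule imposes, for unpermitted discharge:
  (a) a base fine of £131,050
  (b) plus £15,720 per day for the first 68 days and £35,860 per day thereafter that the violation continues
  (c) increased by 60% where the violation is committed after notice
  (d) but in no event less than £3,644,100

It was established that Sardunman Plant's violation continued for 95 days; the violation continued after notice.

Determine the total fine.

First 68 days: 68 × £15,720 = £1,068,960
Remaining days: (95 − 68) × £35,860 = £968,220
Per-day component: £1,068,960 + £968,220 = £2,037,180
Base plus per-day: £131,050 + £2,037,180 = £2,168,230
Enhancement: 60% of £2,168,230 = £1,300,938
Enhanced fine: £2,168,230 + £1,300,938 = £3,469,168
Minimum £3,644,100: £3,469,168 is below the minimum → £3,644,100

£3,644,100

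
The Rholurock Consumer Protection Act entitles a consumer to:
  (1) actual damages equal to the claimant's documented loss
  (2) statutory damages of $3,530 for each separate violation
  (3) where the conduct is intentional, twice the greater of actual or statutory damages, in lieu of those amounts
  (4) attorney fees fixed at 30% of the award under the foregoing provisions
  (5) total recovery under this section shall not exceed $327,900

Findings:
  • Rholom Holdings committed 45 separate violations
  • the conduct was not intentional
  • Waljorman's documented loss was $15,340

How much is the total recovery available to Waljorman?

Statutory damages: 45 × $3,530 = $158,850
Conduct not intentional: the in-lieu enhancement does not apply.
Actual plus statutory damages: $15,340 + $158,850 = $174,190
Attorney fees: 30% of $174,190 = $52,257
Total before cap: $174,190 + $52,257 = $226,447
Cap at $327,900: $226,447 is within the cap, no reduction.

$226,447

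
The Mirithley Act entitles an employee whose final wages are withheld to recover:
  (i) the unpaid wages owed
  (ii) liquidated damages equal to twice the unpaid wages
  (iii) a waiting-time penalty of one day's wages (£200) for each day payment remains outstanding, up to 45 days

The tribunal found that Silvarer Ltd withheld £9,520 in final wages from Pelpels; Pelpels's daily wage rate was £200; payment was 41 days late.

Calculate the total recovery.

Doubled: 2 × £9,520 = £19,040
Penalty days: min(41, 45) = 41
Waiting-time penalty: 41 × £200 = £8,200
Total award: £9,520 + £19,040 + £8,200 = £36,760

Total award: £36,760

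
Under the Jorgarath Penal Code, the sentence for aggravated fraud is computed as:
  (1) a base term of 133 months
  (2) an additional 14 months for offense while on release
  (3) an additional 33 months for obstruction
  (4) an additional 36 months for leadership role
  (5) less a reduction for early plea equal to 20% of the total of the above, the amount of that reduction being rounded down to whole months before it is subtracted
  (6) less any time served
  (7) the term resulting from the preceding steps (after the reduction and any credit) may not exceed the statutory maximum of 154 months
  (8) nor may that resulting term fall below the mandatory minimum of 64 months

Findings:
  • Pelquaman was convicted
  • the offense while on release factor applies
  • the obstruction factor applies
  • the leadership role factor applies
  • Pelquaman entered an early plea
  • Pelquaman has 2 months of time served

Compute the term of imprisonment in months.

154 months

Offense while on release enhancement: +14 months
Obstruction enhancement: +33 months
Leadership role enhancement: +36 months
Adjusted term: 133 months + 14 months + 33 months + 36 months = 216 months
Early plea reduction: 20% of 216 months = 43 months (rounded down)
After reduction: 216 − 43 = 173 months
Less time served: 173 months − 2 months = 171 months
Cap at 154 months: 171 months exceeds the cap → 154 months
Minimum 64 months: 154 months meets the minimum, no increase.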